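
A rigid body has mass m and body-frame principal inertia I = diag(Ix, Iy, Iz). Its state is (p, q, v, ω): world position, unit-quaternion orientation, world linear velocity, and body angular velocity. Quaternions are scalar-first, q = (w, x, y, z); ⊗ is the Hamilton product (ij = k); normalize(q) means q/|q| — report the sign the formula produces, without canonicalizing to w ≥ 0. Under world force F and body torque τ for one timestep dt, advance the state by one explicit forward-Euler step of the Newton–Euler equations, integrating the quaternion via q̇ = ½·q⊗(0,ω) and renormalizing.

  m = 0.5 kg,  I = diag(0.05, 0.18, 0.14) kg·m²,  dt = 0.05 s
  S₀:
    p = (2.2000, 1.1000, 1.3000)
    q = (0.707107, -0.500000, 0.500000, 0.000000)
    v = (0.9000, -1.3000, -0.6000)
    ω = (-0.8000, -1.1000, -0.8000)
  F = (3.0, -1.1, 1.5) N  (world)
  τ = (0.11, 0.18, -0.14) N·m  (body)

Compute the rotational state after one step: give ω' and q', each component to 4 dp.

ω' = (-0.6548, -1.0340, -0.8909)
q' = (0.7103, -0.5237, 0.4702, 0.0096)

α = I⁻¹(τ − ω×Iω) = (2.9040, 1.3200, -1.8171)
ω' = ω + α·dt = (-0.6548, -1.0340, -0.8909)
Hamilton product q⊗(0,ω) = (0.1500000, -0.9656856, -1.1778177, 0.3843144)
q + ½dt·q⊗(0,ω), renormalized = (0.7103, -0.5237, 0.4702, 0.0096)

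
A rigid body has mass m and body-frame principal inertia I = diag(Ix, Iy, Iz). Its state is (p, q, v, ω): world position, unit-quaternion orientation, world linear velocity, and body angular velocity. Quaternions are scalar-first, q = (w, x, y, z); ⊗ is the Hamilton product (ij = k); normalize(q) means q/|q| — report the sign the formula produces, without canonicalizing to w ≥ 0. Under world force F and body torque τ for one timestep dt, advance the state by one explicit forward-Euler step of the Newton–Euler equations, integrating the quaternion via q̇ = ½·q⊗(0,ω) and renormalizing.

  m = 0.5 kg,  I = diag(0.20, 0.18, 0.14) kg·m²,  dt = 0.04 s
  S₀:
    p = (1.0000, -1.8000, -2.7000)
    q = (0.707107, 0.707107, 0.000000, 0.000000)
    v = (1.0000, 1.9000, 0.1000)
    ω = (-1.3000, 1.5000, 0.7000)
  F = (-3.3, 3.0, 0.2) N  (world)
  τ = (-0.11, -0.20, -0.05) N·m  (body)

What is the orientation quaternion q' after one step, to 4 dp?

q' = (0.7248, 0.6881, 0.0113, 0.0311)

2q̇ = q⊗(0,ω) = (0.9192391, -0.9192391, 0.5656856, 1.5556354)
q + ½dt·q⊗(0,ω), renormalized = (0.7248, 0.6881, 0.0113, 0.0311)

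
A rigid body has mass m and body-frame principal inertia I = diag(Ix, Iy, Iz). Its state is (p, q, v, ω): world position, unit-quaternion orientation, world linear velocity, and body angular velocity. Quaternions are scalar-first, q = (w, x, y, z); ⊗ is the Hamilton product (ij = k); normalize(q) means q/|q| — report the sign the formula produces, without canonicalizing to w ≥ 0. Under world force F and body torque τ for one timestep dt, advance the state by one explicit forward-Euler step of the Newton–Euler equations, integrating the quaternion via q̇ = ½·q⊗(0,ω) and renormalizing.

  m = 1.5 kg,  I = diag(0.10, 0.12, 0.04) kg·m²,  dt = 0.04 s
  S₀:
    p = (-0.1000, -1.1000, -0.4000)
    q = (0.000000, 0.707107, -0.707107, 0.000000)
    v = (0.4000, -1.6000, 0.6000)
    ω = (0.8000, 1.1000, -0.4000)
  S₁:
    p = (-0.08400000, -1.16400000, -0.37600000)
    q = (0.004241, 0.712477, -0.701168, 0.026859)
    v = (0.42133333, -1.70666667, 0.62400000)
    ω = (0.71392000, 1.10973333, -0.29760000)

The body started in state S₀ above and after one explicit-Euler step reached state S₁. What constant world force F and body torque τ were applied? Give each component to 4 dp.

F = (0.8000, -4.0000, 0.9000)
τ = (-0.1800, 0.0100, 0.1200)

v₁ − v₀ = (0.02133333, -0.10666667, 0.02400000)
applied force F = (0.8000, -4.0000, 0.9000)
Δω = ω₁−ω₀ = (-0.08608000, 0.00973333, 0.10240000)
τ = I·(Δω/dt) + ω₀×(Iω₀) = (-0.1800, 0.0100, 0.1200)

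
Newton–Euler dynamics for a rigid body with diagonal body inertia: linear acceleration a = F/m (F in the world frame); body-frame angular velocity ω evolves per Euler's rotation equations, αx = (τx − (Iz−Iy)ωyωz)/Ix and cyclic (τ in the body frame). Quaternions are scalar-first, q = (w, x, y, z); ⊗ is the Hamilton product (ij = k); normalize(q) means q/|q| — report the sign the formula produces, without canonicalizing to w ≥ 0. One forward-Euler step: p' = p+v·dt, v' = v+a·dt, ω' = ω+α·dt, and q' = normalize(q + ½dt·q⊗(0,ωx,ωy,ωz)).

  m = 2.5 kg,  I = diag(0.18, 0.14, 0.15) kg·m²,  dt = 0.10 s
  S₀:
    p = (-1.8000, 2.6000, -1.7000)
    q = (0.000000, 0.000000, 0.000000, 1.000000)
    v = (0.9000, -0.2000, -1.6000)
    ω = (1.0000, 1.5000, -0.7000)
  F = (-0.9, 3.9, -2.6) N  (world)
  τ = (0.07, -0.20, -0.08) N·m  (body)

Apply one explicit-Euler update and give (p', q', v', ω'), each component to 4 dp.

p' = (-1.7100, 2.5800, -1.8600)
q' = (0.0348, -0.0747, 0.0498, 0.9954)
v' = (0.8640, -0.0440, -1.7040)
ω' = (1.0447, 1.3721, -0.7133)

angular accel α = (0.4472, -1.2786, -0.1333)
new body rate ω' = (1.0447, 1.3721, -0.7133)
q⊗(0,ω) = (0.7000000, -1.5000000, 1.0000000, 0.0000000)
q + ½dt·q⊗(0,ω), renormalized = (0.0348, -0.0747, 0.0498, 0.9954)
a = (-0.3600, 1.5600, -1.0400)
new position p' = (-1.7100, 2.5800, -1.8600)
v' = v + a·dt = (0.8640, -0.0440, -1.7040)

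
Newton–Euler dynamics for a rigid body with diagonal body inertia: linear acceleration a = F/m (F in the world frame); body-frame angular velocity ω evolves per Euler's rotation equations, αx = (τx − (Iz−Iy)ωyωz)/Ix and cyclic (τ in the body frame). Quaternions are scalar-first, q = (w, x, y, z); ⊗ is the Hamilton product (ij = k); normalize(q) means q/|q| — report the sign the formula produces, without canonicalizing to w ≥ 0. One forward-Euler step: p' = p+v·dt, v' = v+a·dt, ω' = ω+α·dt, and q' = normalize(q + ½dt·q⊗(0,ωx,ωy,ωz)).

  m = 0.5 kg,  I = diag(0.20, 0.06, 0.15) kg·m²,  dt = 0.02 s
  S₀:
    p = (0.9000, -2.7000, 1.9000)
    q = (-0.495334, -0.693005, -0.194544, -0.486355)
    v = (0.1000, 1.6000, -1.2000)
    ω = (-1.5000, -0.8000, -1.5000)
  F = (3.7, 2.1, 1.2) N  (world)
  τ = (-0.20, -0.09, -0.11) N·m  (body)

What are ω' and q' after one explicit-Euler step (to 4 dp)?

ω' = (-1.5308, -0.8675, -1.4923)
q' = (-0.5144, -0.6864, -0.1936, -0.4762)

α = I⁻¹(τ − ω×Iω) = (-1.5400, -3.3750, 0.3867)
ω + α·dt = (-1.5308, -0.8675, -1.4923)
q⊗(0,ω) = (-1.9246752, 0.6457330, 0.0862922, 1.0055890)
updated quaternion q' = (-0.5144, -0.6864, -0.1936, -0.4762)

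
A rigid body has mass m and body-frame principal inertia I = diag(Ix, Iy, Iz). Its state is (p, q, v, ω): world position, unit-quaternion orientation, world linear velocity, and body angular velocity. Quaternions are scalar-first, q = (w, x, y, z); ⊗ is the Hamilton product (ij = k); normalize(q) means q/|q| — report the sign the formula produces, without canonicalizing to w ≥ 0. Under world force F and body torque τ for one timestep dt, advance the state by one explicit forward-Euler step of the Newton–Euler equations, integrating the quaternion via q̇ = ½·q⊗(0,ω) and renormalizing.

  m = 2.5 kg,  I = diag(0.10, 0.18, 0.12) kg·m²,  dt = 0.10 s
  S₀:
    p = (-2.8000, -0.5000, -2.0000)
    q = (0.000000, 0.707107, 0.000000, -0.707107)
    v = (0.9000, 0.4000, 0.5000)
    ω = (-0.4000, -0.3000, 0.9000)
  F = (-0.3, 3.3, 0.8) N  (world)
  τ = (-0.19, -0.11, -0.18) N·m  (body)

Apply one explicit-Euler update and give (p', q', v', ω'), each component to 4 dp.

precession coupling ω×(Iω) = (0.0162, 0.0072, 0.0096)
angular accel α = (-2.0620, -0.6511, -1.5800)
new body rate ω' = (-0.6062, -0.3651, 0.7420)
Hamilton product q⊗(0,ω) = (0.9192391, -0.2121321, -0.3535535, -0.2121321)
q + ½dt·q⊗(0,ω), renormalized = (0.0459, 0.6956, -0.0177, -0.7168)
p + v·dt = (-2.7100, -0.4600, -1.9500)
new velocity v' = (0.8880, 0.5320, 0.5320)

p' = (-2.7100, -0.4600, -1.9500)
q' = (0.0459, 0.6956, -0.0177, -0.7168)
v' = (0.8880, 0.5320, 0.5320)
ω' = (-0.6062, -0.3651, 0.7420)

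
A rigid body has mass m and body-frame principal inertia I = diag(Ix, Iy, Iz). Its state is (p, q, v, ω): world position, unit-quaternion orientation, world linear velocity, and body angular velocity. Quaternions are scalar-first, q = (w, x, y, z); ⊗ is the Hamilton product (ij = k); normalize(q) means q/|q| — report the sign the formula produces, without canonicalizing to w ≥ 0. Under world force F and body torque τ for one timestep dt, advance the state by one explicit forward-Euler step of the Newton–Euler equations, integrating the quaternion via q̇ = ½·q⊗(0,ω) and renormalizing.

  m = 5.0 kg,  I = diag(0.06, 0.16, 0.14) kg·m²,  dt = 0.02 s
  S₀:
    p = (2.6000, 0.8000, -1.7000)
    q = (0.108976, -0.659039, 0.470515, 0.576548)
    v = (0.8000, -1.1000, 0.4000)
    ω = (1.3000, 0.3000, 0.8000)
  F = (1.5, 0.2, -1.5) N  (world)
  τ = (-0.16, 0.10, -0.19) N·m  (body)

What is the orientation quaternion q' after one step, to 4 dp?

q' = (0.1115, -0.6555, 0.4836, 0.5693)

Hamilton product q⊗(0,ω) = (0.2543578, 0.3451164, 1.3094364, -0.7222004)
q' = normalize(q + ½dt·q⊗(0,ω)) = (0.1115, -0.6555, 0.4836, 0.5693)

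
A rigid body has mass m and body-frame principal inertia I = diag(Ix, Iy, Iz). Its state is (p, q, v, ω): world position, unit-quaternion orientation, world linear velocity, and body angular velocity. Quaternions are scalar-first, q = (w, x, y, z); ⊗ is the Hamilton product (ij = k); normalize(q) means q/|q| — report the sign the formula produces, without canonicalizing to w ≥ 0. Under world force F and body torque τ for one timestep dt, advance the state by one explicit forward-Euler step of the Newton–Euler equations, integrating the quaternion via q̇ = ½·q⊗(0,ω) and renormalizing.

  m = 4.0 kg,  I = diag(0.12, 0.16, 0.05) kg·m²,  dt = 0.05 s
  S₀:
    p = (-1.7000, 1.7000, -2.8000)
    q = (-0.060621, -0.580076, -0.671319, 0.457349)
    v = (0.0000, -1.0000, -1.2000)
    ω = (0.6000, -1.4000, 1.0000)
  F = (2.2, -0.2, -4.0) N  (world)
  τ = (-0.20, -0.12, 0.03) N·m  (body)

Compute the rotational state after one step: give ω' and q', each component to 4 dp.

ω' = (0.4525, -1.4506, 1.0636)
q' = (-0.0868, -0.5812, -0.6472, 0.4857)

(τ − ω×Iω)/I = (-2.9500, -1.0125, 1.2720)
ω + α·dt = (0.4525, -1.4506, 1.0636)
Hamilton product q⊗(0,ω) = (-1.0491500, -0.0674030, 0.9393548, 1.1542768)
q' = normalize(q + ½dt·q⊗(0,ω)) = (-0.0868, -0.5812, -0.6472, 0.4857)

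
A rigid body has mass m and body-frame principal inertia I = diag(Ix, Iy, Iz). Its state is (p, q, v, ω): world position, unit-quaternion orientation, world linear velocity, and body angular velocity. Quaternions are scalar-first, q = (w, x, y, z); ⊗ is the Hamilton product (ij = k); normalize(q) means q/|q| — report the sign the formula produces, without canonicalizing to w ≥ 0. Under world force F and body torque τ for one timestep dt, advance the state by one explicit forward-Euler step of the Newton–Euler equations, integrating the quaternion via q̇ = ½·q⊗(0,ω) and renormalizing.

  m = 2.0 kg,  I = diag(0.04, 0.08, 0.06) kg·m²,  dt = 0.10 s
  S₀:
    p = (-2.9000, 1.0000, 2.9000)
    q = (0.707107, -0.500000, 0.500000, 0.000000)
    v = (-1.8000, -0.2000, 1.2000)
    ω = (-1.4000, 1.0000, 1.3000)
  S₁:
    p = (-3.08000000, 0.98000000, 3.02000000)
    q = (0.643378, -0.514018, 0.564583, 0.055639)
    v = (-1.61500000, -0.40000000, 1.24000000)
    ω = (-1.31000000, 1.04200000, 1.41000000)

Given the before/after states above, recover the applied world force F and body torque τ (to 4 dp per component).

v₁ − v₀ = (0.18500000, -0.20000000, 0.04000000)
applied force F = (3.7000, -4.0000, 0.8000)
Δω = ω₁−ω₀ = (0.09000000, 0.04200000, 0.11000000)
τ = I·(Δω/dt) + ω₀×(Iω₀) = (0.0100, 0.0700, 0.0100)

F = (3.7000, -4.0000, 0.8000)
τ = (0.0100, 0.0700, 0.0100)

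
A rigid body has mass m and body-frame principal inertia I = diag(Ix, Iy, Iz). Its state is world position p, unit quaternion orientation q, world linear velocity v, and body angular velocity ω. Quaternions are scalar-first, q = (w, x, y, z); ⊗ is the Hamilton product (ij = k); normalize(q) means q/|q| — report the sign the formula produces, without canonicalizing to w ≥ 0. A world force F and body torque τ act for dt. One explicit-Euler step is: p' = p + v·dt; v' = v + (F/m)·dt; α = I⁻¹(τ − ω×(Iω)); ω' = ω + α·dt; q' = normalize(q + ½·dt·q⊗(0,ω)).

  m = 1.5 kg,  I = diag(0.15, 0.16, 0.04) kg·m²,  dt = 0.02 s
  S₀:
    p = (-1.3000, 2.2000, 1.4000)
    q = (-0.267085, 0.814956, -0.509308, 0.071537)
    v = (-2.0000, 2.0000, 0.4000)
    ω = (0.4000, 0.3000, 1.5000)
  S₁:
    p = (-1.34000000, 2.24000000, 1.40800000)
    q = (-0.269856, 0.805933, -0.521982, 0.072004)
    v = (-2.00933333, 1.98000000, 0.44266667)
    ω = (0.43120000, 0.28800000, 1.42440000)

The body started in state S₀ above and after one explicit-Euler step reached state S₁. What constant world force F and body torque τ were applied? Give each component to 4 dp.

F = (-0.7000, -1.5000, 3.2000)
τ = (0.1800, -0.0300, -0.1500)

Δω = ω₁−ω₀ = (0.03120000, -0.01200000, -0.07560000)
ω₀×(Iω₀) = (-0.0540, 0.0660, 0.0012)
τ = I·(Δω/dt) + ω₀×(Iω₀) = (0.1800, -0.0300, -0.1500)
Δv = v₁−v₀ = (-0.00933333, -0.02000000, 0.04266667)
applied force F = (-0.7000, -1.5000, 3.2000)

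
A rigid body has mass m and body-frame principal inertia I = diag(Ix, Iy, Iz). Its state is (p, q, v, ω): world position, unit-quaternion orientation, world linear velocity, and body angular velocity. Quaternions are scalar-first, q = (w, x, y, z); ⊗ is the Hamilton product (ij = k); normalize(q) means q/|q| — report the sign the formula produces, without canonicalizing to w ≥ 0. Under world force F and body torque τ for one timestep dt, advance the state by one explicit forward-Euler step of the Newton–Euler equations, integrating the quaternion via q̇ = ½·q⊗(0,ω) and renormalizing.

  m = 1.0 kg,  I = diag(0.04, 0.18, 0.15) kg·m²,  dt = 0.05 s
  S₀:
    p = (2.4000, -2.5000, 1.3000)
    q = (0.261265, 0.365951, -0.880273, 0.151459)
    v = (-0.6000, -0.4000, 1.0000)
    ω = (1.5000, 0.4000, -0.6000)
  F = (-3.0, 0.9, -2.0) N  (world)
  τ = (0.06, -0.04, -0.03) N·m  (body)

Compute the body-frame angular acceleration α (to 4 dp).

ω×(Iω) gyroscopic = (0.0072, 0.0990, 0.0840)
(τ − ω×Iω)/I = (1.3200, -0.7722, -0.7600)

α = (1.3200, -0.7722, -0.7600)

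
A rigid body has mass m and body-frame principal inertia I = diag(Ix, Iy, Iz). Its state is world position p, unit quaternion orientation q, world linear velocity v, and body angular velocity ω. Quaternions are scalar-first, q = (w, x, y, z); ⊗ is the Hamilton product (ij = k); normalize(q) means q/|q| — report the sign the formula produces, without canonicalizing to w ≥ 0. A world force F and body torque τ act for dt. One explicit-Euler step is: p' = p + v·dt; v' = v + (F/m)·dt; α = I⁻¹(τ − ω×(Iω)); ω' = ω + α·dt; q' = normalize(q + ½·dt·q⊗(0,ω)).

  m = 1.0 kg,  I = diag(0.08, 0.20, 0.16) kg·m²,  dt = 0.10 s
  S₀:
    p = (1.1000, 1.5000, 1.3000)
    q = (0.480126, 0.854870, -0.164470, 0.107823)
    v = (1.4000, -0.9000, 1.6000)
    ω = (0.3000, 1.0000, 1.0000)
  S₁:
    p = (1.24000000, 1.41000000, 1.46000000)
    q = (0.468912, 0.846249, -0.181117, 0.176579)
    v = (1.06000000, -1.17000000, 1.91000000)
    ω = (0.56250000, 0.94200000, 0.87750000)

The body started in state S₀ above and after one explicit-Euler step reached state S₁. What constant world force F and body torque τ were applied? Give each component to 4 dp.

F = (-3.4000, -2.7000, 3.1000)
τ = (0.1700, -0.1400, -0.1600)

Δv = v₁−v₀ = (-0.34000000, -0.27000000, 0.31000000)
applied force F = (-3.4000, -2.7000, 3.1000)
Δω = ω₁−ω₀ = (0.26250000, -0.05800000, -0.12250000)
applied torque τ = (0.1700, -0.1400, -0.1600)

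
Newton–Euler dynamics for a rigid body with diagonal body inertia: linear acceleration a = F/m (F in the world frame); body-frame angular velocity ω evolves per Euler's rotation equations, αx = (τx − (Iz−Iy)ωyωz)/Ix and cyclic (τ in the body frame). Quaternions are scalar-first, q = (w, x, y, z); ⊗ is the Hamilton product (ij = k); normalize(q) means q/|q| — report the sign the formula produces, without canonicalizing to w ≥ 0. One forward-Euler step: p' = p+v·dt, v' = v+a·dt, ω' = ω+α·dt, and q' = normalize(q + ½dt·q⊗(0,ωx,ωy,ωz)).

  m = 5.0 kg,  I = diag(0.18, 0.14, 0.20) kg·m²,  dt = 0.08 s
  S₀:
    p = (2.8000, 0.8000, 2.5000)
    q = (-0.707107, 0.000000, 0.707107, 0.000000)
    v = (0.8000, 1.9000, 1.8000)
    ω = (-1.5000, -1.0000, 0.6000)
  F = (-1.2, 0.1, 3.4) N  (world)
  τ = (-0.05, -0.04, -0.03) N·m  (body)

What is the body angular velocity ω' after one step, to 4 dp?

ω' = (-1.5062, -1.0331, 0.6120)

ω×(Iω) gyroscopic = (-0.0360, 0.0180, -0.0600)
angular accel α = (-0.0778, -0.4143, 0.1500)
ω' = ω + α·dt = (-1.5062, -1.0331, 0.6120)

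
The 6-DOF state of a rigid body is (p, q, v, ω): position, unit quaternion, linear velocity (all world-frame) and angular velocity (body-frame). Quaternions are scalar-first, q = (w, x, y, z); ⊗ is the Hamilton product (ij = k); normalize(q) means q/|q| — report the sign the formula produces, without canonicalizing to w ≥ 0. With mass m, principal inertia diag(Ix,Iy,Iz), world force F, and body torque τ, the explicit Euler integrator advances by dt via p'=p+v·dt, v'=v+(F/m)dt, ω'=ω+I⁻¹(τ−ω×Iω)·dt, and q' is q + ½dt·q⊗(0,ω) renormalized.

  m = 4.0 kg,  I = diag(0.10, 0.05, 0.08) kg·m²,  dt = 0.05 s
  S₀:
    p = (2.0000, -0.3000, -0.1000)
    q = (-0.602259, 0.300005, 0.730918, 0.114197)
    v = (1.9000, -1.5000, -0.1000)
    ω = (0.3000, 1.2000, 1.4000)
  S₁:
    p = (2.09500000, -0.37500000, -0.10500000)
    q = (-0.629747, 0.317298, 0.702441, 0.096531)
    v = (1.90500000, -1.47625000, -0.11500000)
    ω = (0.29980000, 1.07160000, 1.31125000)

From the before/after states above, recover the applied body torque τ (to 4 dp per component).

τ = (0.0500, -0.1200, -0.1600)

rate change Δω = (-0.00020000, -0.12840000, -0.08875000)
I·α + gyro = (0.0500, -0.1200, -0.1600)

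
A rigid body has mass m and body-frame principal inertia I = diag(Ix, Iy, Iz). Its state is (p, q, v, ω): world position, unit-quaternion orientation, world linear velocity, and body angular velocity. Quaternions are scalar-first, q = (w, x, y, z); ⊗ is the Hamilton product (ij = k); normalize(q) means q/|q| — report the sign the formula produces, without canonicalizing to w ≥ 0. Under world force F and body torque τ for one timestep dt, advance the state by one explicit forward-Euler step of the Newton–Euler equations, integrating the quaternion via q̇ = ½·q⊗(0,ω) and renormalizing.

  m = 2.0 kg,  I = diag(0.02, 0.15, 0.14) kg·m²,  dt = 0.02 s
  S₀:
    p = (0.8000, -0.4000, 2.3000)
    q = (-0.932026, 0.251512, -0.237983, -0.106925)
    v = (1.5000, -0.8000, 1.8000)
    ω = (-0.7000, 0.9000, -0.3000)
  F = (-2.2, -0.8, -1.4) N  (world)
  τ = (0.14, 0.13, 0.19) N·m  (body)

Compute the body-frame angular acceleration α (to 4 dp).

α = (6.8650, 1.0347, 1.9421)

precession coupling ω×(Iω) = (0.0027, -0.0252, -0.0819)
angular accel α = (6.8650, 1.0347, 1.9421)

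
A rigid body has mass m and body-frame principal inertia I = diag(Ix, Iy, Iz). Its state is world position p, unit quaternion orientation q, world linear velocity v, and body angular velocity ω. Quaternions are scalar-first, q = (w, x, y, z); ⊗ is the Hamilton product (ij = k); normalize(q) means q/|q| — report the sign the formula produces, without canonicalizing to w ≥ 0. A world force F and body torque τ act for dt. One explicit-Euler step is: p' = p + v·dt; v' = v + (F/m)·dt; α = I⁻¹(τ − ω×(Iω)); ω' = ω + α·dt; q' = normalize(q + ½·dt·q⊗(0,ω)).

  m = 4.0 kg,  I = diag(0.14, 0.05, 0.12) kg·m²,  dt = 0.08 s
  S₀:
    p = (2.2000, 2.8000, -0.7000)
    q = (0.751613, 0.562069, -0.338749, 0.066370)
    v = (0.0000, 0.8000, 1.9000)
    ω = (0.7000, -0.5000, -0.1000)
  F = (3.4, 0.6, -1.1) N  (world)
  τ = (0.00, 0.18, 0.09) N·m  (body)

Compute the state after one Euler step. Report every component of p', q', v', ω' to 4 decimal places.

p' = (2.2000, 2.8640, -0.5480)
q' = (0.7289, 0.5854, -0.3495, 0.0616)
v' = (0.0680, 0.8120, 1.8780)
ω' = (0.6980, -0.2098, -0.0610)

new position p' = (2.2000, 2.8640, -0.5480)
v + (F/m)dt = (0.0680, 0.8120, 1.8780)
ω×(Iω) gyroscopic = (0.0035, -0.0014, 0.0315)
α = I⁻¹(τ − ω×Iω) = (-0.0250, 3.6280, 0.4875)
new body rate ω' = (0.6980, -0.2098, -0.0610)
Hamilton product q⊗(0,ω) = (-0.5561858, 0.5931890, -0.2731406, -0.1190715)
q + ½dt·q⊗(0,ω), renormalized = (0.7289, 0.5854, -0.3495, 0.0616)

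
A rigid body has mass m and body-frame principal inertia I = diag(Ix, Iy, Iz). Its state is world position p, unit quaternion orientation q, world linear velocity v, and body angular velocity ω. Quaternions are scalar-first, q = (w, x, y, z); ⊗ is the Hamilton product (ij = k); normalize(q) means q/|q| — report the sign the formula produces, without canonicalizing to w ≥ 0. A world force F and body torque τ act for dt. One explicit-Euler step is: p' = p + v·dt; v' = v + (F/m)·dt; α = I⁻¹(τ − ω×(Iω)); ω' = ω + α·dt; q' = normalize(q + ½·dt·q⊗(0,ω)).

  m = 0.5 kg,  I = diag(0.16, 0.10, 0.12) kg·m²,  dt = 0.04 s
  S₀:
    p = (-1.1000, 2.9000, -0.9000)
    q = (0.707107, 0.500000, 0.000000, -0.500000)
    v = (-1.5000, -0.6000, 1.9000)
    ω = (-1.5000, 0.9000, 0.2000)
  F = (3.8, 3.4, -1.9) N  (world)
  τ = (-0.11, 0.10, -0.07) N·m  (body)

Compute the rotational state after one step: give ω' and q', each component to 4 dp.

ω×(Iω) gyroscopic = (0.0036, -0.0120, 0.0810)
(τ − ω×Iω)/I = (-0.7100, 1.1200, -1.2583)
ω + α·dt = (-1.5284, 0.9448, 0.1497)
Hamilton product q⊗(0,ω) = (0.8500000, -0.6106605, 1.2863963, 0.5914214)
q + ½dt·q⊗(0,ω), renormalized = (0.7237, 0.4875, 0.0257, -0.4879)

ω' = (-1.5284, 0.9448, 0.1497)
q' = (0.7237, 0.4875, 0.0257, -0.4879)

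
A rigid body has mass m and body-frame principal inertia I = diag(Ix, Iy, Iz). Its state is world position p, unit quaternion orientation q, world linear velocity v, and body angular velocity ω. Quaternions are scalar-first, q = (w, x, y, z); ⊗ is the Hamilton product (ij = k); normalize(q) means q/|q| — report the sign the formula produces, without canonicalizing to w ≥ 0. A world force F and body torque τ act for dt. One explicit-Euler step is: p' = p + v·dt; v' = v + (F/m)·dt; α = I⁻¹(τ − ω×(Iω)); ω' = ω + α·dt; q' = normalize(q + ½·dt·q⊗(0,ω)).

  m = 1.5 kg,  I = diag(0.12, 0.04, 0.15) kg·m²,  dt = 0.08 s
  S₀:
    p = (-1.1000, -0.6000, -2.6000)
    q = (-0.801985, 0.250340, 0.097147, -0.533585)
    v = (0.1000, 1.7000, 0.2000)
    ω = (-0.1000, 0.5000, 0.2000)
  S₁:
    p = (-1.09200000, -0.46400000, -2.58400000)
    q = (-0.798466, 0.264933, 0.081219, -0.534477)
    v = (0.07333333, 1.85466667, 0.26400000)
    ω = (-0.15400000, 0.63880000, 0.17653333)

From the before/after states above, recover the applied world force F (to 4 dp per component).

velocity change Δv = (-0.02666667, 0.15466667, 0.06400000)
F = m·Δv/dt = (-0.5000, 2.9000, 1.2000)

F = (-0.5000, 2.9000, 1.2000)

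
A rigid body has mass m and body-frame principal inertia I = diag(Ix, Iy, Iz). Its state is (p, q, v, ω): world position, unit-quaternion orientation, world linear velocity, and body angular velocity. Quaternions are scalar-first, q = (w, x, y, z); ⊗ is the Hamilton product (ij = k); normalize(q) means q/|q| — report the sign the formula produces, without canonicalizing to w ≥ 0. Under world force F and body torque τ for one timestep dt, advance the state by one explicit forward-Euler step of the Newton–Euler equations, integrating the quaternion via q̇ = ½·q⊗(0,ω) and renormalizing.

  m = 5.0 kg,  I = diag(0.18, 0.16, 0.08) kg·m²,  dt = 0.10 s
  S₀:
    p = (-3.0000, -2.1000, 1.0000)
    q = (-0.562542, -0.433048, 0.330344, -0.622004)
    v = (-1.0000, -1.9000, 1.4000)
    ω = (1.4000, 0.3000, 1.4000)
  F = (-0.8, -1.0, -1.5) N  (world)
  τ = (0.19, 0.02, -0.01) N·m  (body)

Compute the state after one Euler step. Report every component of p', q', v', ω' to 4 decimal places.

linear accel F/m = (-0.1600, -0.2000, -0.3000)
p + v·dt = (-3.1000, -2.2900, 1.1400)
v' = v + a·dt = (-1.0160, -1.9200, 1.3700)
(τ − ω×Iω)/I = (1.2422, -1.1000, -0.0200)
ω + α·dt = (1.5242, 0.1900, 1.3980)
2q̇ = q⊗(0,ω) = (1.3779696, -0.1384760, -0.4333010, -1.3799548)
updated quaternion q' = (-0.4912, -0.4378, 0.3071, -0.6876)

p' = (-3.1000, -2.2900, 1.1400)
q' = (-0.4912, -0.4378, 0.3071, -0.6876)
v' = (-1.0160, -1.9200, 1.3700)
ω' = (1.5242, 0.1900, 1.3980)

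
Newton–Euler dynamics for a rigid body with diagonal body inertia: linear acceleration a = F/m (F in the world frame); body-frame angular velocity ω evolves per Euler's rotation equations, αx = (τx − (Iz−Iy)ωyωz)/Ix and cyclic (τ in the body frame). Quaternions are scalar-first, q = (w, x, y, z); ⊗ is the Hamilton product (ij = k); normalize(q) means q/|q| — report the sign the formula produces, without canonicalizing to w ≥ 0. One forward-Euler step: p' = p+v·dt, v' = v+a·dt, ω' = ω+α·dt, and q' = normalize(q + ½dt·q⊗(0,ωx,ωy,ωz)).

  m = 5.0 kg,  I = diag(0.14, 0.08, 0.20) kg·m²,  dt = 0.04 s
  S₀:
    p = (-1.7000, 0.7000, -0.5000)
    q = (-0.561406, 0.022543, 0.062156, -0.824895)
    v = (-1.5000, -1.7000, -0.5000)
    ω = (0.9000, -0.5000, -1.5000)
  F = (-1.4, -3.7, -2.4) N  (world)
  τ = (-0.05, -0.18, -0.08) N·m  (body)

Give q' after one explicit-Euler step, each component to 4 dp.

Hamilton product q⊗(0,ω) = (-1.2265532, -1.0109469, -0.4278880, 0.7748971)
updated quaternion q' = (-0.5855, 0.0023, 0.0536, -0.8089)

q' = (-0.5855, 0.0023, 0.0536, -0.8089)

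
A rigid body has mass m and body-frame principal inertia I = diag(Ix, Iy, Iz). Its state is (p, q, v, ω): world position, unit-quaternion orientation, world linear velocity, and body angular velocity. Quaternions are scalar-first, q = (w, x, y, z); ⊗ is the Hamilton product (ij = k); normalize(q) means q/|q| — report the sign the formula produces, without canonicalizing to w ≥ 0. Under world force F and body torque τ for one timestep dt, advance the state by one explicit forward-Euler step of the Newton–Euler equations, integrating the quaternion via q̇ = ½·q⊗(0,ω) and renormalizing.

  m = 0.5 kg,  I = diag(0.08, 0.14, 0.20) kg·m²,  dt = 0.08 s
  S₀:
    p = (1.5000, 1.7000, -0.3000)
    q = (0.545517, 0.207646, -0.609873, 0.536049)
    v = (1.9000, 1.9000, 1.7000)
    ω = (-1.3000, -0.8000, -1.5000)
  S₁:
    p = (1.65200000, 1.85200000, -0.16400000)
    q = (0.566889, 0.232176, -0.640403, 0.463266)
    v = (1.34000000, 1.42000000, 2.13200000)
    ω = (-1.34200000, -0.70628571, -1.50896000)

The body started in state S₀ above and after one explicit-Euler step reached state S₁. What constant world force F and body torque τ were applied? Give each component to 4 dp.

F = (-3.5000, -3.0000, 2.7000)
τ = (0.0300, -0.0700, 0.0400)

ω₁ − ω₀ = (-0.04200000, 0.09371429, -0.00896000)
gyro term ω₀×Iω₀ = (0.0720, -0.2340, 0.0624)
τ = I·(Δω/dt) + ω₀×(Iω₀) = (0.0300, -0.0700, 0.0400)
velocity change Δv = (-0.56000000, -0.48000000, 0.43200000)
F = m·Δv/dt = (-3.5000, -3.0000, 2.7000)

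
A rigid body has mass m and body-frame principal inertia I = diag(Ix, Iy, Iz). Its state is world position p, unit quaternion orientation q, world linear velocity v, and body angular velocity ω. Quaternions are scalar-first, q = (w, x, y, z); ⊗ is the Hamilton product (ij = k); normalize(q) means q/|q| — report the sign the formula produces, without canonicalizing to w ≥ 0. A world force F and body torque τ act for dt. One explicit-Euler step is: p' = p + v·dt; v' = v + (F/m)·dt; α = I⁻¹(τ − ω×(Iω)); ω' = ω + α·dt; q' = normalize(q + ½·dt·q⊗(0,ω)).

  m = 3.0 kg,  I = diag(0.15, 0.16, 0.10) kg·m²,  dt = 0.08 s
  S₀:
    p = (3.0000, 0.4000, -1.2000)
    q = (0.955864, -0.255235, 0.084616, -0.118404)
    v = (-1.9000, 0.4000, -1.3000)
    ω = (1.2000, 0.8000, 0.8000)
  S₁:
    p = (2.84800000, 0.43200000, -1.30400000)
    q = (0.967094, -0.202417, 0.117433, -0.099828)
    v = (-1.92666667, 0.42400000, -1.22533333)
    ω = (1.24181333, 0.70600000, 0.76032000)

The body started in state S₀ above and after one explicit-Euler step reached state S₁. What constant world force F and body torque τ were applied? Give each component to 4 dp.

F = (-1.0000, 0.9000, 2.8000)
τ = (0.0400, -0.1400, -0.0400)

rate change Δω = (0.04181333, -0.09400000, -0.03968000)
τ = I·(Δω/dt) + ω₀×(Iω₀) = (0.0400, -0.1400, -0.0400)
Δv = v₁−v₀ = (-0.02666667, 0.02400000, 0.07466667)
F = m·Δv/dt = (-1.0000, 0.9000, 2.8000)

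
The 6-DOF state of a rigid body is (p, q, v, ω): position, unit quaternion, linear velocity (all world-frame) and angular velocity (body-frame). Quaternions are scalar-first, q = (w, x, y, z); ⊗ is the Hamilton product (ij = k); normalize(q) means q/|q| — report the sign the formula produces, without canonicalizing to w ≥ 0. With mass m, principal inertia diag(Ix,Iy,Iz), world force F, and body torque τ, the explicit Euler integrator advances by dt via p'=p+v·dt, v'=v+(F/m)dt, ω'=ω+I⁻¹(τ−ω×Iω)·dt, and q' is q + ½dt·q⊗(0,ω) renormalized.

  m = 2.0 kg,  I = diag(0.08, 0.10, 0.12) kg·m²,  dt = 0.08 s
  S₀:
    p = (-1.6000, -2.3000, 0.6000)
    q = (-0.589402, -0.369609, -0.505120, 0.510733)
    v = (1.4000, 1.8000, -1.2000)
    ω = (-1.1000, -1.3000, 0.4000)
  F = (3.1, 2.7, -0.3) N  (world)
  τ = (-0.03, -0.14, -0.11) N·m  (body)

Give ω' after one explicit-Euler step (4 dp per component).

α = I⁻¹(τ − ω×Iω) = (-0.2450, -1.5760, -1.1550)
ω' = ω + α·dt = (-1.1196, -1.4261, 0.3076)

ω' = (-1.1196, -1.4261, 0.3076)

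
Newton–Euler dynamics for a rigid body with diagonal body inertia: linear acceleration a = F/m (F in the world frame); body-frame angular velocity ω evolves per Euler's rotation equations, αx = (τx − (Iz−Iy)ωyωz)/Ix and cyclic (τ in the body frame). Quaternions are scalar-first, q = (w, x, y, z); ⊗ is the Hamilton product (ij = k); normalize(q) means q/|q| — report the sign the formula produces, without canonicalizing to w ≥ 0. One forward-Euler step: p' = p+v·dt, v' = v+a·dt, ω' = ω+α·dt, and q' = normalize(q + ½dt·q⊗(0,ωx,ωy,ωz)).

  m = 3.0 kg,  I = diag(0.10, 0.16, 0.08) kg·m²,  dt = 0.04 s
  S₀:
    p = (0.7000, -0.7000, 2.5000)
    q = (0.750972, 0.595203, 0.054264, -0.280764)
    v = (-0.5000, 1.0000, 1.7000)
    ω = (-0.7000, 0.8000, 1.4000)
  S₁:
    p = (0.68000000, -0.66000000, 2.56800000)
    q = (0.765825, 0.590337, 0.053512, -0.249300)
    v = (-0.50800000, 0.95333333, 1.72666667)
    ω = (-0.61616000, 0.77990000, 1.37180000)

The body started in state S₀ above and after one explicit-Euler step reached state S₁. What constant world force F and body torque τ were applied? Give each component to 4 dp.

F = (-0.6000, -3.5000, 2.0000)
τ = (0.1200, -0.1000, -0.0900)

Δω = ω₁−ω₀ = (0.08384000, -0.02010000, -0.02820000)
gyro term ω₀×Iω₀ = (-0.0896, -0.0196, -0.0336)
τ = I·(Δω/dt) + ω₀×(Iω₀) = (0.1200, -0.1000, -0.0900)
velocity change Δv = (-0.00800000, -0.04666667, 0.02666667)
applied force F = (-0.6000, -3.5000, 2.0000)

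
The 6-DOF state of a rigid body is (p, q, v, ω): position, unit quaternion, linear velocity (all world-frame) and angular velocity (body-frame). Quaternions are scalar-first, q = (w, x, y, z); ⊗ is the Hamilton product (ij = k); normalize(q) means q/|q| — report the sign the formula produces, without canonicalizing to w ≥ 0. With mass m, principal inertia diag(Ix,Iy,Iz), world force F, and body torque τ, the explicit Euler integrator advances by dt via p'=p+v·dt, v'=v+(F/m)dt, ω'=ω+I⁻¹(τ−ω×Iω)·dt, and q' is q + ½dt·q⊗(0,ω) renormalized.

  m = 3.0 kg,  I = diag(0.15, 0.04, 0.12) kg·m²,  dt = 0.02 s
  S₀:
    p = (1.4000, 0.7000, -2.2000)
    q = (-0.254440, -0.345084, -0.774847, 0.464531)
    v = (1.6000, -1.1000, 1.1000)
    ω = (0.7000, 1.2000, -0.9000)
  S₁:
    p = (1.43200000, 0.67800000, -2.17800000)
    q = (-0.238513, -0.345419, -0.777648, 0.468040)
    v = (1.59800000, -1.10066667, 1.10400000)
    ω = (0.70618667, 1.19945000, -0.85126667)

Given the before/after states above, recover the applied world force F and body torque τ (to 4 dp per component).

F = (-0.3000, -0.1000, 0.6000)
τ = (-0.0400, -0.0200, 0.2000)

Δω = ω₁−ω₀ = (0.00618667, -0.00055000, 0.04873333)
precession coupling = (-0.0864, -0.0189, -0.0924)
I·α + gyro = (-0.0400, -0.0200, 0.2000)
Δv = v₁−v₀ = (-0.00200000, -0.00066667, 0.00400000)
applied force F = (-0.3000, -0.1000, 0.6000)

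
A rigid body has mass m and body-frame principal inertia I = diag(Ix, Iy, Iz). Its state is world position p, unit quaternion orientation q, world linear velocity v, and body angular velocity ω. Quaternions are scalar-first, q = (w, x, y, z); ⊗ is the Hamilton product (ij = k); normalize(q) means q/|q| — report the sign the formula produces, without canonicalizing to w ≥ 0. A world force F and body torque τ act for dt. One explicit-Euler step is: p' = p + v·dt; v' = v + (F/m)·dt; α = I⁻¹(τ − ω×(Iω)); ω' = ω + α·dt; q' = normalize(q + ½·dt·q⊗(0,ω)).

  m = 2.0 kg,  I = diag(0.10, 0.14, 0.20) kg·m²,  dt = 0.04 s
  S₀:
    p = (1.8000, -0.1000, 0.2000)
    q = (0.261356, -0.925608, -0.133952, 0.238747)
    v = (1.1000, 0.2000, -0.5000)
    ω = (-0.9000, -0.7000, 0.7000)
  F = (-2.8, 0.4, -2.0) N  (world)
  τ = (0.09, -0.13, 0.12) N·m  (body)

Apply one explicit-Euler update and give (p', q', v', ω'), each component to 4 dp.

p' = (1.8440, -0.0920, 0.1800)
q' = (0.2394, -0.9285, -0.1289, 0.2529)
v' = (1.0440, 0.2080, -0.5400)
ω' = (-0.8522, -0.7551, 0.7190)

p + v·dt = (1.8440, -0.0920, 0.1800)
v' = v + a·dt = (1.0440, 0.2080, -0.5400)
(τ − ω×Iω)/I = (1.1940, -1.3786, 0.4740)
ω + α·dt = (-0.8522, -0.7551, 0.7190)
q⊗(0,ω) = (-1.0939365, -0.1618639, 0.2501041, 0.7103180)
q + ½dt·q⊗(0,ω), renormalized = (0.2394, -0.9285, -0.1289, 0.2529)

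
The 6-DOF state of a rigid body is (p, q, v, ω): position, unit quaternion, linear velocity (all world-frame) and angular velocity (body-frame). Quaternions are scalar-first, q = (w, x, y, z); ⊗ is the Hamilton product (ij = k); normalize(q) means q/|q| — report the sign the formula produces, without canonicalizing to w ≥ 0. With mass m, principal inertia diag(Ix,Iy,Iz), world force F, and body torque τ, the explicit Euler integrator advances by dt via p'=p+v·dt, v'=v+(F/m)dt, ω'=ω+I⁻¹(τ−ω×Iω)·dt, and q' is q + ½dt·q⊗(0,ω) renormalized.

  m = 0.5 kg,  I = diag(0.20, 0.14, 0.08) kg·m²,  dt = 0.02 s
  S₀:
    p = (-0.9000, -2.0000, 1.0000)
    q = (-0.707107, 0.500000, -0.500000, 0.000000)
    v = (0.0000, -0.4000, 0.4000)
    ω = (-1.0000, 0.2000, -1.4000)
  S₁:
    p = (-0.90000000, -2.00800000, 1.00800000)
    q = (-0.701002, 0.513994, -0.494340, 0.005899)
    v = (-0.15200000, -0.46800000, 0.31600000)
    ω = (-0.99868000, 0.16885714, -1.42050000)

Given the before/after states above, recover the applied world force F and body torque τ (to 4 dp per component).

F = (-3.8000, -1.7000, -2.1000)
τ = (0.0300, -0.0500, -0.0700)

velocity change Δv = (-0.15200000, -0.06800000, -0.08400000)
m·(v₁−v₀)/dt = (-3.8000, -1.7000, -2.1000)
Δω = ω₁−ω₀ = (0.00132000, -0.03114286, -0.02050000)
precession coupling = (0.0168, 0.1680, 0.0120)
τ = I·(Δω/dt) + ω₀×(Iω₀) = (0.0300, -0.0500, -0.0700)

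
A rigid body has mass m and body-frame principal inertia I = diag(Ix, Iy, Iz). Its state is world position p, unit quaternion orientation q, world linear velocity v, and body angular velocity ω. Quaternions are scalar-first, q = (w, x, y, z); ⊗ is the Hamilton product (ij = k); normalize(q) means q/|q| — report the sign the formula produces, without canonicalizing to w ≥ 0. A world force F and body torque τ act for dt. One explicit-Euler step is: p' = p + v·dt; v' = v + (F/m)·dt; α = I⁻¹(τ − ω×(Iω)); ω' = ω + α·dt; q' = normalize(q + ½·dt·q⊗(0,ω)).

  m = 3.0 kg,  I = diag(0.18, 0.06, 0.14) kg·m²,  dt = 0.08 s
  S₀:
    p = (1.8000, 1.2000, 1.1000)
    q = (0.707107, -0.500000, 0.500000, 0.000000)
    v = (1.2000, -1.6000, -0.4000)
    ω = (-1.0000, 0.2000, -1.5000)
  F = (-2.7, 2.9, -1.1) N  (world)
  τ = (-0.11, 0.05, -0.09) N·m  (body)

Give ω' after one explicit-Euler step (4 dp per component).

ω' = (-1.0382, 0.1867, -1.5651)

gyro term ω×Iω = (-0.0240, 0.0600, 0.0240)
angular accel α = (-0.4778, -0.1667, -0.8143)
ω' = ω + α·dt = (-1.0382, 0.1867, -1.5651)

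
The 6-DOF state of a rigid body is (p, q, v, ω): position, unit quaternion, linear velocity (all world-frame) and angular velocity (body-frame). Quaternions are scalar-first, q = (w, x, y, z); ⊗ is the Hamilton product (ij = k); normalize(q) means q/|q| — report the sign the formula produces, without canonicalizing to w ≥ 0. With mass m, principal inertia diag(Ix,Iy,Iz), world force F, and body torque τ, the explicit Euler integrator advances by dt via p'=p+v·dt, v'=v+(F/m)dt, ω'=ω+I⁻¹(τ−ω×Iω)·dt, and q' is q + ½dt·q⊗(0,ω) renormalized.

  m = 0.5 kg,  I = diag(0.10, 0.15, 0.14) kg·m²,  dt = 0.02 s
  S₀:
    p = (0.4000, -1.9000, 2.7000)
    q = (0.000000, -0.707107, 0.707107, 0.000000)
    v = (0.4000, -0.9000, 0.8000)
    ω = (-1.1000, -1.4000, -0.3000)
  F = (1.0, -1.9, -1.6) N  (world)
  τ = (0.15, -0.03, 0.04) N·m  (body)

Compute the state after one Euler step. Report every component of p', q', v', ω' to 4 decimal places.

gyro term ω×Iω = (-0.0042, -0.0132, 0.0770)
(τ − ω×Iω)/I = (1.5420, -0.1120, -0.2643)
new body rate ω' = (-1.0692, -1.4022, -0.3053)
Hamilton product q⊗(0,ω) = (0.2121321, -0.2121321, -0.2121321, 1.7677675)
q' = normalize(q + ½dt·q⊗(0,ω)) = (0.0021, -0.7091, 0.7049, 0.0177)
linear accel F/m = (2.0000, -3.8000, -3.2000)
p + v·dt = (0.4080, -1.9180, 2.7160)
v' = v + a·dt = (0.4400, -0.9760, 0.7360)

p' = (0.4080, -1.9180, 2.7160)
q' = (0.0021, -0.7091, 0.7049, 0.0177)
v' = (0.4400, -0.9760, 0.7360)
ω' = (-1.0692, -1.4022, -0.3053)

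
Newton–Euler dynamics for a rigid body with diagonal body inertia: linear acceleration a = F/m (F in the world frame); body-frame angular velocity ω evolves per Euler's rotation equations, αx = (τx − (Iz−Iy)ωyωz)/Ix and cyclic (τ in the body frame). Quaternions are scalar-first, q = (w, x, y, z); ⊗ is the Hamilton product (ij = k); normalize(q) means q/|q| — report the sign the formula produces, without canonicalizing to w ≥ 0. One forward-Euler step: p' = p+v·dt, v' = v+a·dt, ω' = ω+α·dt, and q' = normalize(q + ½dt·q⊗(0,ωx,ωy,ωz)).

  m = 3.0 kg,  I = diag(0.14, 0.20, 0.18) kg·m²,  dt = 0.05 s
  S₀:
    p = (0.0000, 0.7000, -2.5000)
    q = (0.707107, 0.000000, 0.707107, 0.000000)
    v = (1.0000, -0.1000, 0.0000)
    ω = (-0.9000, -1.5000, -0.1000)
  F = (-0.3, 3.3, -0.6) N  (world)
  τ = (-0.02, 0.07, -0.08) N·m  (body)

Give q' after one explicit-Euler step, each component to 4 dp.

q' = (0.7329, -0.0177, 0.6799, 0.0141)

2q̇ = q⊗(0,ω) = (1.0606605, -0.7071070, -1.0606605, 0.5656856)
q' = normalize(q + ½dt·q⊗(0,ω)) = (0.7329, -0.0177, 0.6799, 0.0141)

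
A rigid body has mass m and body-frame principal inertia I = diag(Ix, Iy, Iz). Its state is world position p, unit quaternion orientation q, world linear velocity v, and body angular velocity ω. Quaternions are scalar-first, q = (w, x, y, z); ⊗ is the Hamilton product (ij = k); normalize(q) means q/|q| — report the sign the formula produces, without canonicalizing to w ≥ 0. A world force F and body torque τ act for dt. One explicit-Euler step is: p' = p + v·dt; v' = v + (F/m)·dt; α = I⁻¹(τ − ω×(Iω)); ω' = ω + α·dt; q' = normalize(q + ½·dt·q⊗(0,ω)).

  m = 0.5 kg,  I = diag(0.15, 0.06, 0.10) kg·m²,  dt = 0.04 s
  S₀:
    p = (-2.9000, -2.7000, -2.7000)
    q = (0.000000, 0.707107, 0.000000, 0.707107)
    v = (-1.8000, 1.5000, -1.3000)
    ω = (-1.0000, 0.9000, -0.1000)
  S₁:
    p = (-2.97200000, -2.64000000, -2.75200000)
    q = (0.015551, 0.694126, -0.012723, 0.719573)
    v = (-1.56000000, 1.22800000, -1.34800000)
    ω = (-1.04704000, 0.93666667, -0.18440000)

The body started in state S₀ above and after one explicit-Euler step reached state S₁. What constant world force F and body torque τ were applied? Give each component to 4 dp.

F = (3.0000, -3.4000, -0.6000)
τ = (-0.1800, 0.0600, -0.1300)

rate change Δω = (-0.04704000, 0.03666667, -0.08440000)
applied torque τ = (-0.1800, 0.0600, -0.1300)
velocity change Δv = (0.24000000, -0.27200000, -0.04800000)
F = m·Δv/dt = (3.0000, -3.4000, -0.6000)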